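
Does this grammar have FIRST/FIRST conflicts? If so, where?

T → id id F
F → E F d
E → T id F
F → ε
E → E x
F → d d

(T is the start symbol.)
Yes. E → T id F / E → E x on { 'id' }

FIRST sets of the non-terminals at (or reachable through a nullable prefix from) the front of some alternative:
  FIRST(E) = { 'id' }
  FIRST(T) = { 'id' }

Productions for F:
  F → E F d: FIRST = { 'id' }
  F → ε: FIRST = { ε }
  F → d d: FIRST = { 'd' }
Productions for E:
  E → T id F: FIRST = { 'id' }
  E → E x: FIRST = { 'id' }
T has only one production, so no FIRST/FIRST conflict is possible there.

Conflict for E: E → T id F and E → E x
  Overlap: { 'id' }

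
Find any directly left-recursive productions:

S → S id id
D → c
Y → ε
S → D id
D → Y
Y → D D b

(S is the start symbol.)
Yes, S is left-recursive

Direct left recursion occurs when N → N α for some non-terminal N (the right-hand side begins with the left-hand side itself).

S → S id id: LEFT RECURSIVE (starts with S)
D → c: starts with c
Y → ε: starts with ε
S → D id: starts with D
D → Y: starts with Y
Y → D D b: starts with D

The grammar has direct left recursion on: S.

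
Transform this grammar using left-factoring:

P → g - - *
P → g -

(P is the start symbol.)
P → g - P'
P' → - *
P' → ε

Left-factoring transforms A → αβ₁ | αβ₂ into A → αA' and A' → β₁ | β₂
(α is the longest common prefix among the alternatives). Repeat until
no nonterminal has two alternatives with a common prefix.

Round 1: P has alternatives sharing prefix 'g -'. Introduce P': P → g - P'
  Add: P' → - *
  Add: P' → ε

No remaining common prefixes — done.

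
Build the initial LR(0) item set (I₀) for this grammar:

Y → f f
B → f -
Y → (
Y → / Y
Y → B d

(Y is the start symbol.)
{ [B → . f -], [Y → . (], [Y → . / Y], [Y → . B d], [Y → . f f], [Y' → . Y] }

First, augment the grammar with Y' → Y
I₀ = CLOSURE({ [Y' → . Y] }):
  [Y' → . Y] has the dot before Y: add [Y → . f f], [Y → . (], [Y → . / Y], [Y → . B d]
  [Y → . B d] has the dot before B: add [B → . f -]
No further items can be added.

I₀ = { [B → . f -], [Y → . (], [Y → . / Y], [Y → . B d], [Y → . f f], [Y' → . Y] }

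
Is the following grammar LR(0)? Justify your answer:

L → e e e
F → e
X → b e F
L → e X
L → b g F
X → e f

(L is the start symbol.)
Augment with L' → L and build the canonical LR(0) collection (I0 = CLOSURE({[L' → . L]}), then GOTO on every symbol after a dot until no new states appear). It has 14 states:
  I0: { [L → . b g F], [L → . e X], [L → . e e e], [L' → . L] }  — shift
  I1: { [L' → L .] }  — accept
  I2: { [L → b . g F] }  — shift
  I3: { [L → e . X], [L → e . e e], [X → . b e F], [X → . e f] }  — shift
  I4: { [L → e X .] }  — reduce
  I5: { [X → b . e F] }  — shift
  I6: { [L → e e . e], [X → e . f] }  — shift
  I7: { [L → e e e .] }  — reduce
  I8: { [X → e f .] }  — reduce
  I9: { [F → . e], [X → b e . F] }  — shift
  I10: { [X → b e F .] }  — reduce
  I11: { [F → e .] }  — reduce
  I12: { [F → . e], [L → b g . F] }  — shift
  I13: { [L → b g F .] }  — reduce

Every state is either a pure shift/goto state or contains exactly one complete item and nothing to shift — no conflicts. The grammar is LR(0).

Answer: Yes, the grammar is LR(0)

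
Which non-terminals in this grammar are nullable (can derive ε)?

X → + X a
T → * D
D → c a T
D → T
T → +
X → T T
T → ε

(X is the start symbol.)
{ 'D', 'T', 'X' }

A non-terminal is nullable if it can derive ε (the empty string): either it has an ε-production, or it has a production whose right-hand side consists entirely of nullable non-terminals.

ε-productions: T → ε
So T is immediately nullable.
D → T: every symbol on the right is nullable, so D is nullable too.
X → T T: every symbol on the right is nullable, so X is nullable too.
Every non-terminal is now nullable.
Nullable = { 'D', 'T', 'X' }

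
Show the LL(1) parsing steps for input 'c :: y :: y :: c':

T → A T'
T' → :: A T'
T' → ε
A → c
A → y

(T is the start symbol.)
Stack is shown with the top on the left.

Stack      Input               Action
-------------------------------------
T $        c :: y :: y :: c $  output T → A T'
A T' $     c :: y :: y :: c $  output A → c
c T' $     c :: y :: y :: c $  match 'c'
T' $       :: y :: y :: c $    output T' → :: A T'
:: A T' $  :: y :: y :: c $    match '::'
A T' $     y :: y :: c $       output A → y
y T' $     y :: y :: c $       match 'y'
T' $       :: y :: c $         output T' → :: A T'
:: A T' $  :: y :: c $         match '::'
A T' $     y :: c $            output A → y
y T' $     y :: c $            match 'y'
T' $       :: c $              output T' → :: A T'
:: A T' $  :: c $              match '::'
A T' $     c $                 output A → c
c T' $     c $                 match 'c'
T' $       $                   output T' → ε
$          $                   accept

The string is accepted.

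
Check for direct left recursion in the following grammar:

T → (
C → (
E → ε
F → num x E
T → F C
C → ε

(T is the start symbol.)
No direct left recursion

T → (: starts with '('
C → (: starts with '('
E → ε: starts with ε
F → num x E: starts with num
T → F C: starts with F
C → ε: starts with ε

No direct left recursion found.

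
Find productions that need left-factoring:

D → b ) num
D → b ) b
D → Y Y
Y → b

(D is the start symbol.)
Yes, D has productions with common prefix 'b )'

Left-factoring is needed when two productions for the same non-terminal
share a common prefix on the right-hand side.

Productions for D:
  D → b ) num
  D → b ) b
  D → Y Y

Found common prefix 'b )' in productions for D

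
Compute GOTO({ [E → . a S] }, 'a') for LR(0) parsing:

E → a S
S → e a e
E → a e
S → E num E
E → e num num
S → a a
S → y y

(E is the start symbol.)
{ [E → . a S], [E → . a e], [E → . e num num], [E → a . S], [S → . E num E], [S → . a a], [S → . e a e], [S → . y y] }

GOTO(I, 'a') = CLOSURE({ [A → αX.β] : [A → α.Xβ] ∈ I, X = 'a' })

Items with dot before 'a', with the dot advanced:
  [E → . a S] → [E → a . S]
Closure of the advanced items:
  [E → a . S] has the dot before S: add [S → . e a e], [S → . E num E], [S → . a a], [S → . y y]
  [S → . E num E] has the dot before E: add [E → . a S], [E → . a e], [E → . e num num]

GOTO = { [E → . a S], [E → . a e], [E → . e num num], [E → a . S], [S → . E num E], [S → . a a], [S → . e a e], [S → . y y] }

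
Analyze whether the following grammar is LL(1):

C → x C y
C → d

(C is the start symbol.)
A grammar is LL(1) if for each non-terminal N with multiple productions, the predict sets of those productions are pairwise disjoint, where PREDICT(N → α) = (FIRST(α) \ {ε}) ∪ (FOLLOW(N) if α ⇒* ε).

For C:
  PREDICT(C → x C y) = { 'x' }
  PREDICT(C → d) = { 'd' }

All predict sets are disjoint. The grammar IS LL(1).

Answer: Yes, the grammar is LL(1).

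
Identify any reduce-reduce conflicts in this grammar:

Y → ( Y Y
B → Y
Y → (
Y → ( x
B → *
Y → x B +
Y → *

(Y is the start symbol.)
Yes — I5: [B → * .] vs [Y → * .]

Augment with Y' → Y and build the canonical LR(0) collection (I0 = CLOSURE({[Y' → . Y]}), then GOTO on every symbol after a dot until no new states appear). It has 12 states:
  I0: { [Y → . ( Y Y], [Y → . ( x], [Y → . (], [Y → . *], [Y → . x B +], [Y' → . Y] }  — shift
  I1: { [Y → ( . Y Y], [Y → ( . x], [Y → ( .], [Y → . ( Y Y], [Y → . ( x], [Y → . (], [Y → . *], [Y → . x B +] }  — shift, reduce
  I2: { [Y → * .] }  — reduce
  I3: { [Y' → Y .] }  — accept
  I4: { [B → . *], [B → . Y], [Y → . ( Y Y], [Y → . ( x], [Y → . (], [Y → . *], [Y → . x B +], [Y → x . B +] }  — shift
  I5: { [B → * .], [Y → * .] }  — 2 reduces
  I6: { [Y → x B . +] }  — shift
  I7: { [B → Y .] }  — reduce
  I8: { [Y → x B + .] }  — reduce
  I9: { [Y → ( Y . Y], [Y → . ( Y Y], [Y → . ( x], [Y → . (], [Y → . *], [Y → . x B +] }  — shift
  I10: { [B → . *], [B → . Y], [Y → ( x .], [Y → . ( Y Y], [Y → . ( x], [Y → . (], [Y → . *], [Y → . x B +], [Y → x . B +] }  — shift, reduce
  I11: { [Y → ( Y Y .] }  — reduce

I5 contains complete items [B → * .], [Y → * .] — reduce-reduce conflict.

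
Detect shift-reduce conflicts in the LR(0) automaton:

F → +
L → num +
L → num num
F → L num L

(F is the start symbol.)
No shift-reduce conflicts

A shift-reduce conflict occurs when an LR(0) state has both:
  - a complete (reduce) item [A → α .] (dot at the end), and
  - a shift item [B → β . c γ] (dot before a terminal).

Augment with F' → F and build the canonical LR(0) collection (I0 = CLOSURE({[F' → . F]}), then GOTO on every symbol after a dot until no new states appear). It has 9 states:
  I0: { [F → . +], [F → . L num L], [F' → . F], [L → . num +], [L → . num num] }  — shift
  I1: { [F → + .] }  — reduce
  I2: { [F' → F .] }  — accept
  I3: { [F → L . num L] }  — shift
  I4: { [L → num . +], [L → num . num] }  — shift
  I5: { [L → num + .] }  — reduce
  I6: { [L → num num .] }  — reduce
  I7: { [F → L num . L], [L → . num +], [L → . num num] }  — shift
  I8: { [F → L num L .] }  — reduce

No state contains both a complete item and a shift item.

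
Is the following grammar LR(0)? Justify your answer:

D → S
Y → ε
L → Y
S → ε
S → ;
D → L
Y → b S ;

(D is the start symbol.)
No. Shift-reduce conflict between [S → .] and [S → . ;]

A grammar is LR(0) if no state in the canonical LR(0) collection has:
  - both a shift item (dot before a terminal) and a complete item (shift-reduce conflict), or
  - two or more complete items (reduce-reduce conflict; the accept item [D' → D .] counts as a complete item here).

Augment with D' → D and build the canonical LR(0) collection (I0 = CLOSURE({[D' → . D]}), then GOTO on every symbol after a dot until no new states appear). It has 9 states:
  I0: { [D → . L], [D → . S], [D' → . D], [L → . Y], [S → . ;], [S → .], [Y → . b S ;], [Y → .] }  — shift, 2 reduces
  I1: { [S → ; .] }  — reduce
  I2: { [D' → D .] }  — accept
  I3: { [D → L .] }  — reduce
  I4: { [D → S .] }  — reduce
  I5: { [L → Y .] }  — reduce
  I6: { [S → . ;], [S → .], [Y → b . S ;] }  — shift, reduce
  I7: { [Y → b S . ;] }  — shift
  I8: { [Y → b S ; .] }  — reduce

Conflict in state I0:
  Shift-reduce conflict between [S → .] and [S → . ;]
So the grammar is NOT LR(0).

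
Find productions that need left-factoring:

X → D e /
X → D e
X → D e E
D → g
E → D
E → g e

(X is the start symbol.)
Left-factoring is needed when two productions for the same non-terminal
share a common prefix on the right-hand side.

Productions for X:
  X → D e /
  X → D e
  X → D e E
Productions for E:
  E → D
  E → g e

Found common prefix 'D e' in productions for X

Answer: Yes, X has productions with common prefix 'D e'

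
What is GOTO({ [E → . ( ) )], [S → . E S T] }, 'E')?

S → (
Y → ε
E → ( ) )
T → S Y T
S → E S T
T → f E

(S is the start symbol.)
{ [E → . ( ) )], [S → . (], [S → . E S T], [S → E . S T] }

GOTO(I, 'E') = CLOSURE({ [A → αX.β] : [A → α.Xβ] ∈ I, X = 'E' })

Items with dot before 'E', with the dot advanced:
  [S → . E S T] → [S → E . S T]
Closure of the advanced items:
  [S → E . S T] has the dot before S: add [S → . (], [S → . E S T]
  [S → . E S T] has the dot before E: add [E → . ( ) )]

GOTO = { [E → . ( ) )], [S → . (], [S → . E S T], [S → E . S T] }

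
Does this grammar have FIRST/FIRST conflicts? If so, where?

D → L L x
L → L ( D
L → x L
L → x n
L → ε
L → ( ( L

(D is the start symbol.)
Yes. L → L '(' D / L → x L on { 'x' }; L → L '(' D / L → x n on { 'x' }; L → L '(' D / L → '(' '(' L on { '(' }; L → x L / L → x n on { 'x' }

A FIRST/FIRST conflict occurs when two productions N → α and N → β for the same non-terminal have FIRST(α) ∩ FIRST(β) ≠ ∅ (with ε ∈ FIRST of a nullable right-hand side, so two nullable alternatives also conflict).

FIRST sets of the non-terminals at (or reachable through a nullable prefix from) the front of some alternative:
  FIRST(L) = { '(', 'x', ε }

Productions for L:
  L → L ( D: FIRST = { '(', 'x' }
  L → x L: FIRST = { 'x' }
  L → x n: FIRST = { 'x' }
  L → ε: FIRST = { ε }
  L → ( ( L: FIRST = { '(' }
D has only one production, so no FIRST/FIRST conflict is possible there.

Conflict for L: L → L ( D and L → x L
  Overlap: { 'x' }
Conflict for L: L → L ( D and L → x n
  Overlap: { 'x' }
Conflict for L: L → L ( D and L → ( ( L
  Overlap: { '(' }
Conflict for L: L → x L and L → x n
  Overlap: { 'x' }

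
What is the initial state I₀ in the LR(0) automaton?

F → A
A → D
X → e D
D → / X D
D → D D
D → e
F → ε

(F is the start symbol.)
{ [A → . D], [D → . / X D], [D → . D D], [D → . e], [F → . A], [F → .], [F' → . F] }

First, augment the grammar with F' → F
I₀ = CLOSURE({ [F' → . F] }):
  [F' → . F] has the dot before F: add [F → . A], [F → .]
  [F → . A] has the dot before A: add [A → . D]
  [A → . D] has the dot before D: add [D → . / X D], [D → . D D], [D → . e]
No further items can be added.

I₀ = { [A → . D], [D → . / X D], [D → . D D], [D → . e], [F → . A], [F → .], [F' → . F] }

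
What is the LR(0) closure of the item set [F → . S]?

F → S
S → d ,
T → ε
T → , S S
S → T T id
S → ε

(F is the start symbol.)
{ [F → . S], [S → . T T id], [S → . d ,], [S → .], [T → . , S S], [T → .] }

To compute CLOSURE, for each item [A → α.Bβ] where B is a non-terminal, add [B → .γ] for all productions B → γ; repeat for the newly added items until nothing changes.

Start with: [F → . S]
  [F → . S] has the dot before S: add [S → . d ,], [S → . T T id], [S → .]
  [S → . T T id] has the dot before T: add [T → .], [T → . , S S]
No further items can be added.

CLOSURE = { [F → . S], [S → . T T id], [S → . d ,], [S → .], [T → . , S S], [T → .] }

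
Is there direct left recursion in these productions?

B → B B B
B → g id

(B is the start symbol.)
Direct left recursion occurs when N → N α for some non-terminal N (the right-hand side begins with the left-hand side itself).

B → B B B: LEFT RECURSIVE (starts with B)
B → g id: starts with g

The grammar has direct left recursion on: B.

Answer: Yes, B is left-recursive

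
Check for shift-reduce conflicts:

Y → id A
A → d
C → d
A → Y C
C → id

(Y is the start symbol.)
No shift-reduce conflicts

Augment with Y' → Y and build the canonical LR(0) collection (I0 = CLOSURE({[Y' → . Y]}), then GOTO on every symbol after a dot until no new states appear). It has 9 states:
  I0: { [Y → . id A], [Y' → . Y] }  — shift
  I1: { [Y' → Y .] }  — accept
  I2: { [A → . Y C], [A → . d], [Y → . id A], [Y → id . A] }  — shift
  I3: { [Y → id A .] }  — reduce
  I4: { [A → Y . C], [C → . d], [C → . id] }  — shift
  I5: { [A → d .] }  — reduce
  I6: { [A → Y C .] }  — reduce
  I7: { [C → d .] }  — reduce
  I8: { [C → id .] }  — reduce

No state contains both a complete item and a shift item.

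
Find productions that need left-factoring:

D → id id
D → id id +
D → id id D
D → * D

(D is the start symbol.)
Yes, D has productions with common prefix 'id id'

Left-factoring is needed when two productions for the same non-terminal
share a common prefix on the right-hand side.

Productions for D:
  D → id id
  D → id id +
  D → id id D
  D → * D

Found common prefix 'id id' in productions for D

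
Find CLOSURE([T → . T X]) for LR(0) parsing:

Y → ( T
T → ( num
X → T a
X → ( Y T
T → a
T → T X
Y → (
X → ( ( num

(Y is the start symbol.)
Start with: [T → . T X]
  [T → . T X] has the dot before T: add [T → . ( num], [T → . a]
No further items can be added.

CLOSURE = { [T → . ( num], [T → . T X], [T → . a] }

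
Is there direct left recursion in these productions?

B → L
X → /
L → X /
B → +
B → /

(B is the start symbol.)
Direct left recursion occurs when N → N α for some non-terminal N (the right-hand side begins with the left-hand side itself).

B → L: starts with L
X → /: starts with '/'
L → X /: starts with X
B → +: starts with '+'
B → /: starts with '/'

No direct left recursion found.

Answer: No direct left recursion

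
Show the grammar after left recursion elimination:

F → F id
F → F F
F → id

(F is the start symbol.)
F is directly left-recursive. The standard transformation for
  A → A α₁ | ... | A α_m | β₁ | ... | β_n
is
  A  → β₁ A' | ... | β_n A'
  A' → α₁ A' | ... | α_m A' | ε

F → id becomes F → id F'
F → F id becomes F' → id F'
F → F F becomes F' → F F'
Add F' → ε

Resulting grammar:
F → id F'
F' → id F'
F' → F F'
F' → ε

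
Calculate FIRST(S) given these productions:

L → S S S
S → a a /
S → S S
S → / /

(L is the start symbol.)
To compute FIRST(S), examine every production with S on the left-hand side, reading each right-hand side left to right until a non-nullable symbol is reached.

From S → a a /:
  - a is a terminal: add 'a' and stop
From S → S S:
  - S is the symbol being defined: contributes nothing new
    S is not nullable, so stop
From S → / /:
  - '/' is a terminal: add '/' and stop

Collecting: FIRST(S) = { '/', 'a' }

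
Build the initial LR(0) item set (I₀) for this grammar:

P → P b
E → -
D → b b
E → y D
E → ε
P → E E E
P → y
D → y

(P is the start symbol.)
{ [E → . -], [E → . y D], [E → .], [P → . E E E], [P → . P b], [P → . y], [P' → . P] }

First, augment the grammar with P' → P
I₀ = CLOSURE({ [P' → . P] }):
  [P' → . P] has the dot before P: add [P → . P b], [P → . E E E], [P → . y]
  [P → . E E E] has the dot before E: add [E → . -], [E → . y D], [E → .]
No further items can be added.

I₀ = { [E → . -], [E → . y D], [E → .], [P → . E E E], [P → . P b], [P → . y], [P' → . P] }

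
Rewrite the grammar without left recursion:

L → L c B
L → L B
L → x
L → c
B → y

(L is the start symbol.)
L is directly left-recursive. The standard transformation for
  A → A α₁ | ... | A α_m | β₁ | ... | β_n
is
  A  → β₁ A' | ... | β_n A'
  A' → α₁ A' | ... | α_m A' | ε

L → x becomes L → x L'
L → c becomes L → c L'
L → L c B becomes L' → c B L'
L → L B becomes L' → B L'
Add L' → ε

Productions for other non-terminals are unchanged:
  B → y

Resulting grammar:
L → x L'
L → c L'
L' → c B L'
L' → B L'
L' → ε
B → y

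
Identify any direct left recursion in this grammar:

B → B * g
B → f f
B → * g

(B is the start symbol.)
Direct left recursion occurs when N → N α for some non-terminal N (the right-hand side begins with the left-hand side itself).

B → B * g: LEFT RECURSIVE (starts with B)
B → f f: starts with f
B → * g: starts with '*'

The grammar has direct left recursion on: B.

Answer: Yes, B is left-recursive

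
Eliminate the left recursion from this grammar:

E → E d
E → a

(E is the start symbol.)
E is directly left-recursive. The standard transformation for
  A → A α₁ | ... | A α_m | β₁ | ... | β_n
is
  A  → β₁ A' | ... | β_n A'
  A' → α₁ A' | ... | α_m A' | ε

E → a becomes E → a E'
E → E d becomes E' → d E'
Add E' → ε

Resulting grammar:
E → a E'
E' → d E'
E' → ε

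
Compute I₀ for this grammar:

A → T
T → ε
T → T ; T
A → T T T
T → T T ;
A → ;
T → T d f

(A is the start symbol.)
First, augment the grammar with A' → A
I₀ = CLOSURE({ [A' → . A] }):
  [A' → . A] has the dot before A: add [A → . T], [A → . T T T], [A → . ;]
  [A → . T] has the dot before T: add [T → .], [T → . T ; T], [T → . T T ;], [T → . T d f]
No further items can be added.

I₀ = { [A → . ;], [A → . T T T], [A → . T], [A' → . A], [T → . T ; T], [T → . T T ;], [T → . T d f], [T → .] }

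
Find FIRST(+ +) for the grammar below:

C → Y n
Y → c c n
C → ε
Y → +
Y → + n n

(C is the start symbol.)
{ '+' }

To compute FIRST(+ +), process the symbols left to right:
Symbol + is a terminal. Add '+' and stop.
FIRST(+ +) = { '+' }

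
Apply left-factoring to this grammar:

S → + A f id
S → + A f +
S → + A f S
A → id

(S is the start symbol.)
Left-factoring transforms A → αβ₁ | αβ₂ into A → αA' and A' → β₁ | β₂
(α is the longest common prefix among the alternatives). Repeat until
no nonterminal has two alternatives with a common prefix.

Round 1: S has alternatives sharing prefix '+ A f'. Introduce S': S → + A f S'
  Add: S' → id
  Add: S' → +
  Add: S' → S

No remaining common prefixes — done.

Resulting grammar:
S → + A f S'
S' → id
S' → +
S' → S
A → id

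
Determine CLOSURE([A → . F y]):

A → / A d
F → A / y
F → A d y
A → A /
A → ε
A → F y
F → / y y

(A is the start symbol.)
{ [A → . / A d], [A → . A /], [A → . F y], [A → .], [F → . / y y], [F → . A / y], [F → . A d y] }

Start with: [A → . F y]
  [A → . F y] has the dot before F: add [F → . A / y], [F → . A d y], [F → . / y y]
  [F → . A / y] has the dot before A: add [A → . / A d], [A → . A /], [A → .]
No further items can be added.

CLOSURE = { [A → . / A d], [A → . A /], [A → . F y], [A → .], [F → . / y y], [F → . A / y], [F → . A d y] }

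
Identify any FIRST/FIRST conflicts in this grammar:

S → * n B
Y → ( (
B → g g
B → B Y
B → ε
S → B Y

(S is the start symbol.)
Yes. B → g g / B → B Y on { 'g' }

A FIRST/FIRST conflict occurs when two productions N → α and N → β for the same non-terminal have FIRST(α) ∩ FIRST(β) ≠ ∅ (with ε ∈ FIRST of a nullable right-hand side, so two nullable alternatives also conflict).

FIRST sets of the non-terminals at (or reachable through a nullable prefix from) the front of some alternative:
  FIRST(B) = { '(', 'g', ε }
  FIRST(Y) = { '(' }

Productions for S:
  S → * n B: FIRST = { '*' }
  S → B Y: FIRST = { '(', 'g' }
Productions for B:
  B → g g: FIRST = { 'g' }
  B → B Y: FIRST = { '(', 'g' }
  B → ε: FIRST = { ε }
Y has only one production, so no FIRST/FIRST conflict is possible there.

Conflict for B: B → g g and B → B Y
  Overlap: { 'g' }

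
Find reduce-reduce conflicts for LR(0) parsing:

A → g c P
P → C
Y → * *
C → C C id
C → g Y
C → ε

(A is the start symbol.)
A reduce-reduce conflict occurs when an LR(0) state has two complete items [A → α .] and [B → β .] — both call for a reduction, and with no lookahead the parser cannot choose between them.

Augment with A' → A and build the canonical LR(0) collection (I0 = CLOSURE({[A' → . A]}), then GOTO on every symbol after a dot until no new states appear). It has 12 states:
  I0: { [A → . g c P], [A' → . A] }  — shift
  I1: { [A' → A .] }  — accept
  I2: { [A → g . c P] }  — shift
  I3: { [A → g c . P], [C → . C C id], [C → . g Y], [C → .], [P → . C] }  — shift, reduce
  I4: { [C → . C C id], [C → . g Y], [C → .], [C → C . C id], [P → C .] }  — shift, 2 reduces
  I5: { [A → g c P .] }  — reduce
  I6: { [C → g . Y], [Y → . * *] }  — shift
  I7: { [Y → * . *] }  — shift
  I8: { [C → g Y .] }  — reduce
  I9: { [Y → * * .] }  — reduce
  I10: { [C → . C C id], [C → . g Y], [C → .], [C → C . C id], [C → C C . id] }  — shift, reduce
  I11: { [C → C C id .] }  — reduce

I4 contains complete items [C → .], [P → C .] — reduce-reduce conflict.

Answer: Yes — I4: [C → .] vs [P → C .]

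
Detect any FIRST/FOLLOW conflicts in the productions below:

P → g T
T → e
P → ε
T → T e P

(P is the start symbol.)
A FIRST/FOLLOW conflict occurs when a non-terminal N has a nullable alternative N → β (β ⇒* ε) and another alternative N → α with FIRST(α) ∩ FOLLOW(N) ≠ ∅: on such a lookahead the parser cannot decide between expanding α and letting N vanish via β.

Nullable non-terminals: P.

P: nullable alternative(s) P → ε; FOLLOW(P) = { $, 'e' }
  P → g T: FIRST \ {ε} = { 'g' } — disjoint from FOLLOW(P)
  P → ε: FIRST \ {ε} = { } — this is the only nullable alternative, skip

T has no nullable alternative, so no FIRST/FOLLOW check is needed there.

No FIRST/FOLLOW conflicts found.

Answer: No FIRST/FOLLOW conflicts.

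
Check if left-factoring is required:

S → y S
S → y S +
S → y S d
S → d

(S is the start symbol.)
Left-factoring is needed when two productions for the same non-terminal
share a common prefix on the right-hand side.

Productions for S:
  S → y S
  S → y S +
  S → y S d
  S → d

Found common prefix 'y S' in productions for S

Answer: Yes, S has productions with common prefix 'y S'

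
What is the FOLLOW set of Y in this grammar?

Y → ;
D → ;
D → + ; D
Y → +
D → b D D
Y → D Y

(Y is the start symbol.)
To compute FOLLOW(Y), find every occurrence of Y on a right-hand side N → α Y β: add FIRST(β) \ {ε}, and if β is empty or nullable also add FOLLOW(N). Iterate to a fixed point.

Y is the start symbol, so $ ∈ FOLLOW(Y).
In Y → D Y: Y is at the end; this adds FOLLOW(Y) to itself — nothing new

Taking the union: FOLLOW(Y) = { $ }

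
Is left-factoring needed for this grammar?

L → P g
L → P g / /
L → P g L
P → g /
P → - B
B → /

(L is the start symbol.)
Yes, L has productions with common prefix 'P g'

Left-factoring is needed when two productions for the same non-terminal
share a common prefix on the right-hand side.

Productions for L:
  L → P g
  L → P g / /
  L → P g L
Productions for P:
  P → g /
  P → - B

Found common prefix 'P g' in productions for L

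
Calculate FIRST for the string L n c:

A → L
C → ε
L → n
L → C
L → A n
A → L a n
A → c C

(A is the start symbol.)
FIRST sets of the non-terminals involved (from the grammar, by fixed-point iteration):
  FIRST(L) = { 'a', 'c', 'n', ε }

To compute FIRST(L n c), process the symbols left to right:
Symbol L is a non-terminal. Add FIRST(L) \ {ε} = { 'a', 'c', 'n' }
L is nullable (ε ∈ FIRST(L)), continue to the next symbol.
Symbol n is a terminal. Add 'n' and stop.
FIRST(L n c) = { 'a', 'c', 'n' }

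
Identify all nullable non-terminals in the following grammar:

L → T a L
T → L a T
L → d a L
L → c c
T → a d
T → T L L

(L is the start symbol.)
A non-terminal is nullable if it can derive ε (the empty string): either it has an ε-production, or it has a production whose right-hand side consists entirely of nullable non-terminals.

There are no ε-productions, so no non-terminal can derive ε.
No non-terminals are nullable.

Answer: None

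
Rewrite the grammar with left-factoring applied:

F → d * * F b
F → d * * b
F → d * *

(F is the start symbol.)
Left-factoring transforms A → αβ₁ | αβ₂ into A → αA' and A' → β₁ | β₂
(α is the longest common prefix among the alternatives). Repeat until
no nonterminal has two alternatives with a common prefix.

Round 1: F has alternatives sharing prefix 'd * *'. Introduce F': F → d * * F'
  Add: F' → F b
  Add: F' → b
  Add: F' → ε

No remaining common prefixes — done.

Resulting grammar:
F → d * * F'
F' → F b
F' → b
F' → ε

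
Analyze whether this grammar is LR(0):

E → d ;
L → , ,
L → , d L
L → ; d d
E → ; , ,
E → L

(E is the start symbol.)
A grammar is LR(0) if no state in the canonical LR(0) collection has:
  - both a shift item (dot before a terminal) and a complete item (shift-reduce conflict), or
  - two or more complete items (reduce-reduce conflict; the accept item [E' → E .] counts as a complete item here).

Augment with E' → E and build the canonical LR(0) collection (I0 = CLOSURE({[E' → . E]}), then GOTO on every symbol after a dot until no new states appear). It has 15 states:
  I0: { [E → . ; , ,], [E → . L], [E → . d ;], [E' → . E], [L → . , ,], [L → . , d L], [L → . ; d d] }  — shift
  I1: { [L → , . ,], [L → , . d L] }  — shift
  I2: { [E → ; . , ,], [L → ; . d d] }  — shift
  I3: { [E' → E .] }  — accept
  I4: { [E → L .] }  — reduce
  I5: { [E → d . ;] }  — shift
  I6: { [E → d ; .] }  — reduce
  I7: { [E → ; , . ,] }  — shift
  I8: { [L → ; d . d] }  — shift
  I9: { [L → ; d d .] }  — reduce
  I10: { [E → ; , , .] }  — reduce
  I11: { [L → , , .] }  — reduce
  I12: { [L → , d . L], [L → . , ,], [L → . , d L], [L → . ; d d] }  — shift
  I13: { [L → ; . d d] }  — shift
  I14: { [L → , d L .] }  — reduce

Every state is either a pure shift/goto state or contains exactly one complete item and nothing to shift — no conflicts. The grammar is LR(0).

Answer: Yes, the grammar is LR(0)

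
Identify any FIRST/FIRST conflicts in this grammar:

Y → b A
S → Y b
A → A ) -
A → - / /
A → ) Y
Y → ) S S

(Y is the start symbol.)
Yes. A → A ')' '-' / A → '-' '/' '/' on { '-' }; A → A ')' '-' / A → ')' Y on { ')' }

A FIRST/FIRST conflict occurs when two productions N → α and N → β for the same non-terminal have FIRST(α) ∩ FIRST(β) ≠ ∅ (with ε ∈ FIRST of a nullable right-hand side, so two nullable alternatives also conflict).

FIRST sets of the non-terminals at (or reachable through a nullable prefix from) the front of some alternative:
  FIRST(A) = { ')', '-' }

Productions for Y:
  Y → b A: FIRST = { 'b' }
  Y → ) S S: FIRST = { ')' }
Productions for A:
  A → A ) -: FIRST = { ')', '-' }
  A → - / /: FIRST = { '-' }
  A → ) Y: FIRST = { ')' }
S has only one production, so no FIRST/FIRST conflict is possible there.

Conflict for A: A → A ) - and A → - / /
  Overlap: { '-' }
Conflict for A: A → A ) - and A → ) Y
  Overlap: { ')' }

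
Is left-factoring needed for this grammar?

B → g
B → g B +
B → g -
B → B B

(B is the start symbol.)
Yes, B has productions with common prefix 'g'

Left-factoring is needed when two productions for the same non-terminal
share a common prefix on the right-hand side.

Productions for B:
  B → g
  B → g B +
  B → g -
  B → B B

Found common prefix 'g' in productions for B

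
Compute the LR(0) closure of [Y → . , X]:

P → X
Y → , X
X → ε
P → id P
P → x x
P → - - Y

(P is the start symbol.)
{ [Y → . , X] }

To compute CLOSURE, for each item [A → α.Bβ] where B is a non-terminal, add [B → .γ] for all productions B → γ; repeat for the newly added items until nothing changes.

Start with: [Y → . , X]
The dot precedes the terminal ',', so nothing is added.

CLOSURE = { [Y → . , X] }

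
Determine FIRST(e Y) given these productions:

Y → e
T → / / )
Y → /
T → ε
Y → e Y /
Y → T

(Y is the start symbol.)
{ 'e' }

To compute FIRST(e Y), process the symbols left to right:
Symbol e is a terminal. Add 'e' and stop.
FIRST(e Y) = { 'e' }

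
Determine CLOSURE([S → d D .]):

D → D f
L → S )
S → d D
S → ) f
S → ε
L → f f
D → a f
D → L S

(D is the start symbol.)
{ [S → d D .] }

To compute CLOSURE, for each item [A → α.Bβ] where B is a non-terminal, add [B → .γ] for all productions B → γ; repeat for the newly added items until nothing changes.

Start with: [S → d D .]
The dot is at the end, so nothing is added.

CLOSURE = { [S → d D .] }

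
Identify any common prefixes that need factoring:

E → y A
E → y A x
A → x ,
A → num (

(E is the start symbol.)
Yes, E has productions with common prefix 'y A'

Left-factoring is needed when two productions for the same non-terminal
share a common prefix on the right-hand side.

Productions for E:
  E → y A
  E → y A x
Productions for A:
  A → x ,
  A → num (

Found common prefix 'y A' in productions for E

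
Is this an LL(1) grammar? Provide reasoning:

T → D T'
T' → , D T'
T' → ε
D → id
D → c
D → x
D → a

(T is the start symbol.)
Yes, the grammar is LL(1).

A grammar is LL(1) if for each non-terminal N with multiple productions, the predict sets of those productions are pairwise disjoint, where PREDICT(N → α) = (FIRST(α) \ {ε}) ∪ (FOLLOW(N) if α ⇒* ε).

Relevant sets:
  FOLLOW(T') = { $ }

For T':
  PREDICT(T' → ',' D T') = { ',' }
  PREDICT(T' → ε) = { $ }
For D:
  PREDICT(D → id) = { 'id' }
  PREDICT(D → c) = { 'c' }
  PREDICT(D → x) = { 'x' }
  PREDICT(D → a) = { 'a' }
T has a single production, so nothing to check there.

All predict sets are disjoint. The grammar IS LL(1).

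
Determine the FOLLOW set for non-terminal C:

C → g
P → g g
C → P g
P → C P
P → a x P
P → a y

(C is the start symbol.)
To compute FOLLOW(C), find every occurrence of C on a right-hand side N → α C β: add FIRST(β) \ {ε}, and if β is empty or nullable also add FOLLOW(N). Iterate to a fixed point.

C is the start symbol, so $ ∈ FOLLOW(C).
In P → C P: C is followed by P, add FIRST(P) \ {ε} = { 'a', 'g' }

Taking the union: FOLLOW(C) = { $, 'a', 'g' }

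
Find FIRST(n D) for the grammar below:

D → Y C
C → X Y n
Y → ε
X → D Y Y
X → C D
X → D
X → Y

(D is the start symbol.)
To compute FIRST(n D), process the symbols left to right:
Symbol n is a terminal. Add 'n' and stop.
FIRST(n D) = { 'n' }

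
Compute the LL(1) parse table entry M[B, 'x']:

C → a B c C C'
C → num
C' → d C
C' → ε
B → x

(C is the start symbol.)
B → x

To find M[B, 'x'], we find productions for B where 'x' is in the predict set (PREDICT(N → α) = (FIRST(α) \ {ε}) ∪ (FOLLOW(N) if α ⇒* ε)).

B → x: PREDICT = { 'x' }
  'x' is in predict set, so this production goes in M[B, 'x']

M[B, 'x'] = B → x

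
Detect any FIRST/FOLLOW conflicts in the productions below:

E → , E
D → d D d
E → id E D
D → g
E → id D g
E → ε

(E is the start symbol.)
Nullable non-terminals: E.

E: nullable alternative(s) E → ε; FOLLOW(E) = { $, 'd', 'g' }
  E → , E: FIRST \ {ε} = { ',' } — disjoint from FOLLOW(E)
  E → id E D: FIRST \ {ε} = { 'id' } — disjoint from FOLLOW(E)
  E → id D g: FIRST \ {ε} = { 'id' } — disjoint from FOLLOW(E)
  E → ε: FIRST \ {ε} = { } — this is the only nullable alternative, skip

D has no nullable alternative, so no FIRST/FOLLOW check is needed there.

No FIRST/FOLLOW conflicts found.

Answer: No FIRST/FOLLOW conflicts.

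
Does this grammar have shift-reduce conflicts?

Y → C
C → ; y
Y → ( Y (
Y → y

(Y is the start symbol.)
No shift-reduce conflicts

A shift-reduce conflict occurs when an LR(0) state has both:
  - a complete (reduce) item [A → α .] (dot at the end), and
  - a shift item [B → β . c γ] (dot before a terminal).

Augment with Y' → Y and build the canonical LR(0) collection (I0 = CLOSURE({[Y' → . Y]}), then GOTO on every symbol after a dot until no new states appear). It has 9 states:
  I0: { [C → . ; y], [Y → . ( Y (], [Y → . C], [Y → . y], [Y' → . Y] }  — shift
  I1: { [C → . ; y], [Y → ( . Y (], [Y → . ( Y (], [Y → . C], [Y → . y] }  — shift
  I2: { [C → ; . y] }  — shift
  I3: { [Y → C .] }  — reduce
  I4: { [Y' → Y .] }  — accept
  I5: { [Y → y .] }  — reduce
  I6: { [C → ; y .] }  — reduce
  I7: { [Y → ( Y . (] }  — shift
  I8: { [Y → ( Y ( .] }  — reduce

No state contains both a complete item and a shift item.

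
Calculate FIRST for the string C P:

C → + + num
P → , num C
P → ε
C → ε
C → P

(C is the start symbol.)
{ '+', ',', ε }

FIRST sets of the non-terminals involved (from the grammar, by fixed-point iteration):
  FIRST(C) = { '+', ',', ε }
  FIRST(P) = { ',', ε }

To compute FIRST(C P), process the symbols left to right:
Symbol C is a non-terminal. Add FIRST(C) \ {ε} = { '+', ',' }
C is nullable (ε ∈ FIRST(C)), continue to the next symbol.
Symbol P is a non-terminal. Add FIRST(P) \ {ε} = { ',' }
P is nullable (ε ∈ FIRST(P)), continue to the next symbol.
All symbols are nullable, so ε is in the result.
FIRST(C P) = { '+', ',', ε }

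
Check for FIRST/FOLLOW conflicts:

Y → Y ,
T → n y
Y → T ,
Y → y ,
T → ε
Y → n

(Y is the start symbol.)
A FIRST/FOLLOW conflict occurs when a non-terminal N has a nullable alternative N → β (β ⇒* ε) and another alternative N → α with FIRST(α) ∩ FOLLOW(N) ≠ ∅: on such a lookahead the parser cannot decide between expanding α and letting N vanish via β.

Nullable non-terminals: T.

T: nullable alternative(s) T → ε; FOLLOW(T) = { ',' }
  T → n y: FIRST \ {ε} = { 'n' } — disjoint from FOLLOW(T)
  T → ε: FIRST \ {ε} = { } — this is the only nullable alternative, skip

Y has no nullable alternative, so no FIRST/FOLLOW check is needed there.

No FIRST/FOLLOW conflicts found.

Answer: No FIRST/FOLLOW conflicts.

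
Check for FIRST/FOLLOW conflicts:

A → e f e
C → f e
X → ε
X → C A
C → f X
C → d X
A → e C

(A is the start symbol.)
No FIRST/FOLLOW conflicts.

A FIRST/FOLLOW conflict occurs when a non-terminal N has a nullable alternative N → β (β ⇒* ε) and another alternative N → α with FIRST(α) ∩ FOLLOW(N) ≠ ∅: on such a lookahead the parser cannot decide between expanding α and letting N vanish via β.

Nullable non-terminals: X.
FIRST sets used below: FIRST(C) = { 'd', 'f' }

X: nullable alternative(s) X → ε; FOLLOW(X) = { $, 'e' }
  X → ε: FIRST \ {ε} = { } — this is the only nullable alternative, skip
  X → C A: FIRST \ {ε} = { 'd', 'f' } — disjoint from FOLLOW(X)

A, C have no nullable alternative, so no FIRST/FOLLOW check is needed there.

No FIRST/FOLLOW conflicts found.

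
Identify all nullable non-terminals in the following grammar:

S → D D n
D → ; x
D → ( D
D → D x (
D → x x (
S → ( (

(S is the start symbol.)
None

A non-terminal is nullable if it can derive ε (the empty string): either it has an ε-production, or it has a production whose right-hand side consists entirely of nullable non-terminals.

There are no ε-productions, so no non-terminal can derive ε.
No non-terminals are nullable.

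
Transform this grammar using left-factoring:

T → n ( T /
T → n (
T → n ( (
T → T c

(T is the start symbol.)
Left-factoring transforms A → αβ₁ | αβ₂ into A → αA' and A' → β₁ | β₂
(α is the longest common prefix among the alternatives). Repeat until
no nonterminal has two alternatives with a common prefix.

Round 1: T has alternatives sharing prefix 'n ('. Introduce T': T → n ( T'
  Add: T' → T /
  Add: T' → ε
  Add: T' → (

No remaining common prefixes — done.

Resulting grammar:
T → n ( T'
T' → T /
T' → ε
T' → (
T → T c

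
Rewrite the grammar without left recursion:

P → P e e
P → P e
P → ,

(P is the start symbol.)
P is directly left-recursive. The standard transformation for
  A → A α₁ | ... | A α_m | β₁ | ... | β_n
is
  A  → β₁ A' | ... | β_n A'
  A' → α₁ A' | ... | α_m A' | ε

P → , becomes P → , P'
P → P e e becomes P' → e e P'
P → P e becomes P' → e P'
Add P' → ε

Resulting grammar:
P → , P'
P' → e e P'
P' → e P'
P' → ε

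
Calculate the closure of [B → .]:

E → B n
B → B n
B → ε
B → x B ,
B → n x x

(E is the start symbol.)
To compute CLOSURE, for each item [A → α.Bβ] where B is a non-terminal, add [B → .γ] for all productions B → γ; repeat for the newly added items until nothing changes.

Start with: [B → .]
The dot is at the end, so nothing is added.

CLOSURE = { [B → .] }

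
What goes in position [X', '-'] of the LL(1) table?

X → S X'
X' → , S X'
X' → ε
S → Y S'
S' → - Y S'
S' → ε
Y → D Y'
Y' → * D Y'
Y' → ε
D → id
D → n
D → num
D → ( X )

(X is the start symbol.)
To find M[X', '-'], we find productions for X' where '-' is in the predict set (PREDICT(N → α) = (FIRST(α) \ {ε}) ∪ (FOLLOW(N) if α ⇒* ε)).

Relevant sets:
  FOLLOW(X') = { $, ')' }

X' → , S X': PREDICT = { ',' }
X' → ε: PREDICT = { $, ')' }

M[X', '-'] is empty (no production applies)

Answer: Empty (error entry)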